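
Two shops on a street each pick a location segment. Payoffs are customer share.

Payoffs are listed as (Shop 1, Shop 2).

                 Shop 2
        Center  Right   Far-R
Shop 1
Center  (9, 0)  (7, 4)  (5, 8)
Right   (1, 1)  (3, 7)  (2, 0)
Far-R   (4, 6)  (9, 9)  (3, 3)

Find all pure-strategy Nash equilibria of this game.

Check each profile: it is a Nash equilibrium iff no player can strictly gain by switching unilaterally.
(Center, Center): Shop 2 can switch to Right (0 → 4). Not NE.
(Center, Right): Shop 1 can switch to Far-R (7 → 9). Not NE.
(Center, Far-R): Shop 1 gets 5, best alternative 3; Shop 2 gets 8, best alternative 4. No profitable deviation — NE.
(Right, Center): Shop 1 can switch to Center (1 → 9). Not NE.
(Right, Right): Shop 1 can switch to Center (3 → 7). Not NE.
(Right, Far-R): Shop 1 can switch to Center (2 → 5). Not NE.
(Far-R, Center): Shop 1 can switch to Center (4 → 9). Not NE.
(Far-R, Right): Shop 1 gets 9, best alternative 7; Shop 2 gets 9, best alternative 6. No profitable deviation — NE.
(Far-R, Far-R): Shop 1 can switch to Center (3 → 5). Not NE.

(Center, Far-R) and (Far-R, Right)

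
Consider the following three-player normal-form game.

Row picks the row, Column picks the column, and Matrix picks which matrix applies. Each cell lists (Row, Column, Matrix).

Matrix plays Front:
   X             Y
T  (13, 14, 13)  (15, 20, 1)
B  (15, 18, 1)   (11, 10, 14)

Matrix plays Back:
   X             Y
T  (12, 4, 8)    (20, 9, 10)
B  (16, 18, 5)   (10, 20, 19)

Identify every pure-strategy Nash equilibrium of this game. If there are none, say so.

Row against (X, Front): payoffs 13, 15 → best response B.
Row against (X, Back): payoffs 12, 16 → best response B.
Row against (Y, Front): payoffs 15, 11 → best response T.
Row against (Y, Back): payoffs 20, 10 → best response T.
Column against (T, Front): payoffs 14, 20 → best response Y.
Column against (T, Back): payoffs 4, 9 → best response Y.
Column against (B, Front): payoffs 18, 10 → best response X.
Column against (B, Back): payoffs 18, 20 → best response Y.
Matrix against (T, X): payoffs 13, 8 → best response Front.
Matrix against (T, Y): payoffs 1, 10 → best response Back.
Matrix against (B, X): payoffs 1, 5 → best response Back.
Matrix against (B, Y): payoffs 14, 19 → best response Back.
Mutual best responses: (T, Y, Back).

Pure NE: (T, Y, Back)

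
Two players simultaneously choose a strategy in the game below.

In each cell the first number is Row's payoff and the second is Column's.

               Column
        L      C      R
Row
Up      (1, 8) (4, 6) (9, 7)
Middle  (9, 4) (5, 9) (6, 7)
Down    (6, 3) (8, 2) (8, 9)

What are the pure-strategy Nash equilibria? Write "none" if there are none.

There is no pure-strategy Nash equilibrium.

Row against L: payoffs 1, 9, 6 → best response Middle.
Row against C: payoffs 4, 5, 8 → best response Down.
Row against R: payoffs 9, 6, 8 → best response Up.
Column against Up: payoffs 8, 6, 7 → best response L.
Column against Middle: payoffs 4, 9, 7 → best response C.
Column against Down: payoffs 3, 2, 9 → best response R.
No profile is a mutual best response for all players.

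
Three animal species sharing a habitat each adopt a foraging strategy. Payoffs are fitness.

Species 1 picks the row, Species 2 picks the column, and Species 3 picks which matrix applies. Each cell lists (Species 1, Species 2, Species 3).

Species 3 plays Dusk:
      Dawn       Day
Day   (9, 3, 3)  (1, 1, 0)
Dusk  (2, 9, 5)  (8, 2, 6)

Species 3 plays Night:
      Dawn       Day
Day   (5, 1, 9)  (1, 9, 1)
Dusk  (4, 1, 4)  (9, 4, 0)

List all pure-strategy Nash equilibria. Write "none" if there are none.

Species 1 against (Dawn, Dusk): payoffs 9, 2 → best response Day.
Species 1 against (Dawn, Night): payoffs 5, 4 → best response Day.
Species 1 against (Day, Dusk): payoffs 1, 8 → best response Dusk.
Species 1 against (Day, Night): payoffs 1, 9 → best response Dusk.
Species 2 against (Day, Dusk): payoffs 3, 1 → best response Dawn.
Species 2 against (Day, Night): payoffs 1, 9 → best response Day.
Species 2 against (Dusk, Dusk): payoffs 9, 2 → best response Dawn.
Species 2 against (Dusk, Night): payoffs 1, 4 → best response Day.
Species 3 against (Day, Dawn): payoffs 3, 9 → best response Night.
Species 3 against (Day, Day): payoffs 0, 1 → best response Night.
Species 3 against (Dusk, Dawn): payoffs 5, 4 → best response Dusk.
Species 3 against (Dusk, Day): payoffs 6, 0 → best response Dusk.
No profile is a mutual best response for all players.

No pure-strategy Nash equilibrium.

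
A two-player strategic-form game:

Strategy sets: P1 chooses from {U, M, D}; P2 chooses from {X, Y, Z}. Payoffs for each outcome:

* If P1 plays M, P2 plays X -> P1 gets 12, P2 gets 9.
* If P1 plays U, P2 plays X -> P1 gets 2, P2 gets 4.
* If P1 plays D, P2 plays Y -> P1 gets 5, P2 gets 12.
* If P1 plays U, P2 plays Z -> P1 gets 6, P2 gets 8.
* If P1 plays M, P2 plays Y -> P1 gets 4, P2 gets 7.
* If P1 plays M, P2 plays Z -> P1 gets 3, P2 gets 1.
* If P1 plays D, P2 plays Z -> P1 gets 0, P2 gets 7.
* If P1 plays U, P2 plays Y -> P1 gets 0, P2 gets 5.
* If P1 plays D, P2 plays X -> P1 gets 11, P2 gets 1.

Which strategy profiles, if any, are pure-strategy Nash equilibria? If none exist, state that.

For each strategy profile, look for a profitable unilateral deviation.
(U, X): P1 can switch to M (2 → 12). Not NE.
(U, Y): P1 can switch to M (0 → 4). Not NE.
(U, Z): P1 gets 6, best alternative 3; P2 gets 8, best alternative 5. No profitable deviation — NE.
(M, X): P1 gets 12, best alternative 11; P2 gets 9, best alternative 7. No profitable deviation — NE.
(M, Y): P1 can switch to D (4 → 5). Not NE.
(M, Z): P1 can switch to U (3 → 6). Not NE.
(D, X): P1 can switch to M (11 → 12). Not NE.
(D, Y): P1 gets 5, best alternative 4; P2 gets 12, best alternative 7. No profitable deviation — NE.
(D, Z): P1 can switch to U (0 → 6). Not NE.

Pure-strategy Nash equilibria: (U, Z); (M, X); (D, Y)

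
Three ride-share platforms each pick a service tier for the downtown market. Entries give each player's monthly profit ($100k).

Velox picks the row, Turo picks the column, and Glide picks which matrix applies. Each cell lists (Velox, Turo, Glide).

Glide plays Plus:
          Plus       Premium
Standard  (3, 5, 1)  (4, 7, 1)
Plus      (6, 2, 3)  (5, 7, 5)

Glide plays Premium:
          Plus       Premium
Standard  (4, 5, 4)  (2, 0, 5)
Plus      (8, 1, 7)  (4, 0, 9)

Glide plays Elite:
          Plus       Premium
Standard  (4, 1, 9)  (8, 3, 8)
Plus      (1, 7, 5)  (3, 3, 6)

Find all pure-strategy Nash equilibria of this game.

Pure-strategy Nash equilibria: (Standard, Premium, Elite), (Plus, Plus, Premium)

Check each profile: it is a Nash equilibrium iff no player can strictly gain by switching unilaterally.
(Standard, Plus, Plus): Velox can switch to Plus (3 → 6). Not NE.
(Standard, Plus, Premium): Velox can switch to Plus (4 → 8). Not NE.
(Standard, Plus, Elite): Turo can switch to Premium (1 → 3). Not NE.
(Standard, Premium, Plus): Velox can switch to Plus (4 → 5). Not NE.
(Standard, Premium, Premium): Velox can switch to Plus (2 → 4). Not NE.
(Standard, Premium, Elite): Velox gets 8, best alternative 3; Turo gets 3, best alternative 1; Glide gets 8, best alternative 5. No profitable deviation — NE.
(Plus, Plus, Plus): Turo can switch to Premium (2 → 7). Not NE.
(Plus, Plus, Premium): Velox gets 8, best alternative 4; Turo gets 1, best alternative 0; Glide gets 7, best alternative 5. No profitable deviation — NE.
(Plus, Plus, Elite): Velox can switch to Standard (1 → 4). Not NE.
(Plus, Premium, Plus): Glide can switch to Premium (5 → 9). Not NE.
(The remaining 2 profiles each have a profitable deviation by the same check.)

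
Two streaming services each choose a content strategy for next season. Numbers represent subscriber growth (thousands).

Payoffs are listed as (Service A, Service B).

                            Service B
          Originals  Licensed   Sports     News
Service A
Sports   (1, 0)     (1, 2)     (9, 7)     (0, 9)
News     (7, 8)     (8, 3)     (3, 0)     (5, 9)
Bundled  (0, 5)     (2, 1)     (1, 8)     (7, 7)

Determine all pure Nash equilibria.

This game has no pure Nash equilibrium.

For each player, find the best response to each opponent profile; mutual best responses are the pure NE.
Service A against Originals: payoffs 1, 7, 0 → best response News.
Service A against Licensed: payoffs 1, 8, 2 → best response News.
Service A against Sports: payoffs 9, 3, 1 → best response Sports.
Service A against News: payoffs 0, 5, 7 → best response Bundled.
Service B against Sports: payoffs 0, 2, 7, 9 → best response News.
Service B against News: payoffs 8, 3, 0, 9 → best response News.
Service B against Bundled: payoffs 5, 1, 8, 7 → best response Sports.
No profile is a mutual best response for all players.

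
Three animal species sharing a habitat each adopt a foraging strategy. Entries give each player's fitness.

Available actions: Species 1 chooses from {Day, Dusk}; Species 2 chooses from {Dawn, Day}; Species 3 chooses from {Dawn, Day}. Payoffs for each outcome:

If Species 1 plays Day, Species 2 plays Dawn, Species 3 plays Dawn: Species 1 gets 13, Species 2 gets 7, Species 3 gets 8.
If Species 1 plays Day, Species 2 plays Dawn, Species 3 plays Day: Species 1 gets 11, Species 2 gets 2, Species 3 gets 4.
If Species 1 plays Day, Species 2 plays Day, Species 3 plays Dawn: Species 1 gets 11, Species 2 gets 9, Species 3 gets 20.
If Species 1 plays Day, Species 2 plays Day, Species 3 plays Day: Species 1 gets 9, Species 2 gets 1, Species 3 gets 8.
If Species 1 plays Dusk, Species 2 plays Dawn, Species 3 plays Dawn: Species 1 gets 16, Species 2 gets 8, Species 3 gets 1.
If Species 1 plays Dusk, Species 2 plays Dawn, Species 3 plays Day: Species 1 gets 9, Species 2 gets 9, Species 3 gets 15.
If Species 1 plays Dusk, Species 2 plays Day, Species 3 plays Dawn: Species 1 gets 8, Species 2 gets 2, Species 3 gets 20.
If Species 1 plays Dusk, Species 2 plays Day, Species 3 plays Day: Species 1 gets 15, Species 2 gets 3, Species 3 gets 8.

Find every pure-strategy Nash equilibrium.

(Day, Day, Dawn)

(Day, Dawn, Dawn): Species 1 can switch to Dusk (13 → 16). Not NE.
(Day, Dawn, Day): Species 3 can switch to Dawn (4 → 8). Not NE.
(Day, Day, Dawn): Species 1 gets 11, best alternative 8; Species 2 gets 9, best alternative 7; Species 3 gets 20, best alternative 8. No profitable deviation — NE.
(Day, Day, Day): Species 1 can switch to Dusk (9 → 15). Not NE.
(Dusk, Dawn, Dawn): Species 3 can switch to Day (1 → 15). Not NE.
(Dusk, Dawn, Day): Species 1 can switch to Day (9 → 11). Not NE.
(Dusk, Day, Dawn): Species 1 can switch to Day (8 → 11). Not NE.
(The remaining 1 profile has a profitable deviation by the same check.)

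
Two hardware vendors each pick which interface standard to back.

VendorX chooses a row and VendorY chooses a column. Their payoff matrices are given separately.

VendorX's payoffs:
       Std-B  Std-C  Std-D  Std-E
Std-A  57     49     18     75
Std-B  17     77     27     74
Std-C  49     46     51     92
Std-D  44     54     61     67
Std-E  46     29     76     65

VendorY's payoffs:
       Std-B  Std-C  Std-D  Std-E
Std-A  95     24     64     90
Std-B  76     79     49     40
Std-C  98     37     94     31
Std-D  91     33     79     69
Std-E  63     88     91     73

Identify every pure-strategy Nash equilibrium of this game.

The pure Nash equilibria are (Std-A, Std-B) and (Std-B, Std-C) and (Std-E, Std-D).

VendorX against Std-B: payoffs 57, 17, 49, 44, 46 → best response Std-A.
VendorX against Std-C: payoffs 49, 77, 46, 54, 29 → best response Std-B.
VendorX against Std-D: payoffs 18, 27, 51, 61, 76 → best response Std-E.
VendorX against Std-E: payoffs 75, 74, 92, 67, 65 → best response Std-C.
VendorY against Std-A: payoffs 95, 24, 64, 90 → best response Std-B.
VendorY against Std-B: payoffs 76, 79, 49, 40 → best response Std-C.
VendorY against Std-C: payoffs 98, 37, 94, 31 → best response Std-B.
VendorY against Std-D: payoffs 91, 33, 79, 69 → best response Std-B.
VendorY against Std-E: payoffs 63, 88, 91, 73 → best response Std-D.
Mutual best responses: (Std-A, Std-B); (Std-B, Std-C); (Std-E, Std-D).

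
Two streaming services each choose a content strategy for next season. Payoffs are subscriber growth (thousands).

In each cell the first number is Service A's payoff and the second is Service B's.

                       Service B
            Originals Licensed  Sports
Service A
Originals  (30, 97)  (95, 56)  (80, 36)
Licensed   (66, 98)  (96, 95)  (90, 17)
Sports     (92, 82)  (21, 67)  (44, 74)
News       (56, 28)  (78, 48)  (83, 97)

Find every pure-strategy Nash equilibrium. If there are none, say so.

Service A against Originals: payoffs 30, 66, 92, 56 → best response Sports.
Service A against Licensed: payoffs 95, 96, 21, 78 → best response Licensed.
Service A against Sports: payoffs 80, 90, 44, 83 → best response Licensed.
Service B against Originals: payoffs 97, 56, 36 → best response Originals.
Service B against Licensed: payoffs 98, 95, 17 → best response Originals.
Service B against Sports: payoffs 82, 67, 74 → best response Originals.
Service B against News: payoffs 28, 48, 97 → best response Sports.
Mutual best responses: (Sports, Originals).

The unique pure-strategy Nash equilibrium is (Sports, Originals).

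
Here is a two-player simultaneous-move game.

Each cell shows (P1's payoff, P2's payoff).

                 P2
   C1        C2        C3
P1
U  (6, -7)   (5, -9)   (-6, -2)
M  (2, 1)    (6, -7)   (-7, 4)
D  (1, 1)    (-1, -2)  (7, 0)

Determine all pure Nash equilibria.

P1 against C1: payoffs 6, 2, 1 → best response U.
P1 against C2: payoffs 5, 6, -1 → best response M.
P1 against C3: payoffs -6, -7, 7 → best response D.
P2 against U: payoffs -7, -9, -2 → best response C3.
P2 against M: payoffs 1, -7, 4 → best response C3.
P2 against D: payoffs 1, -2, 0 → best response C1.
No profile is a mutual best response for all players.

This game has no pure Nash equilibrium.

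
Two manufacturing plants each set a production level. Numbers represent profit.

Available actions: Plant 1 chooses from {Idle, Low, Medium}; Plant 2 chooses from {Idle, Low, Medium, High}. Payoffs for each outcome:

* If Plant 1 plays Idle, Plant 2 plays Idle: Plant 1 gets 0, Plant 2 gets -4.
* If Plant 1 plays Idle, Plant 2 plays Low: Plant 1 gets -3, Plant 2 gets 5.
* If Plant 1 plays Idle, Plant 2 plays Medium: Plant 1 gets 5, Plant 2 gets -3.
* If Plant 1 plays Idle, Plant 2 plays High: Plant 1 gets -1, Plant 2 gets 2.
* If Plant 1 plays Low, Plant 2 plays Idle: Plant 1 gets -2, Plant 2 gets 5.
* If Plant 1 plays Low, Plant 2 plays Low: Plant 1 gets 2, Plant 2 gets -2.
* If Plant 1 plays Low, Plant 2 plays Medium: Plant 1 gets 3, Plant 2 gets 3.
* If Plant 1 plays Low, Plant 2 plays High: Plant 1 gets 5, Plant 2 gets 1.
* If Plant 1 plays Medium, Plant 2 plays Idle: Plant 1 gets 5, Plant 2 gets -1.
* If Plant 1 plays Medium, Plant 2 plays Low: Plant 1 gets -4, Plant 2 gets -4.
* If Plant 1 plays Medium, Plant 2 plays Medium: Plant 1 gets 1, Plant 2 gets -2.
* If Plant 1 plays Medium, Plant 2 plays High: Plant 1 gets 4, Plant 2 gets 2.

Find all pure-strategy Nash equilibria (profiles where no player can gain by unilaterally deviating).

There is no pure-strategy Nash equilibrium.

(Idle, Idle): Plant 1 can switch to Medium (0 → 5). Not NE.
(Idle, Low): Plant 1 can switch to Low (-3 → 2). Not NE.
(Idle, Medium): Plant 2 can switch to Low (-3 → 5). Not NE.
(Idle, High): Plant 1 can switch to Low (-1 → 5). Not NE.
(Low, Idle): Plant 1 can switch to Idle (-2 → 0). Not NE.
(Low, Low): Plant 2 can switch to Idle (-2 → 5). Not NE.
(The remaining 6 profiles each have a profitable deviation by the same check.)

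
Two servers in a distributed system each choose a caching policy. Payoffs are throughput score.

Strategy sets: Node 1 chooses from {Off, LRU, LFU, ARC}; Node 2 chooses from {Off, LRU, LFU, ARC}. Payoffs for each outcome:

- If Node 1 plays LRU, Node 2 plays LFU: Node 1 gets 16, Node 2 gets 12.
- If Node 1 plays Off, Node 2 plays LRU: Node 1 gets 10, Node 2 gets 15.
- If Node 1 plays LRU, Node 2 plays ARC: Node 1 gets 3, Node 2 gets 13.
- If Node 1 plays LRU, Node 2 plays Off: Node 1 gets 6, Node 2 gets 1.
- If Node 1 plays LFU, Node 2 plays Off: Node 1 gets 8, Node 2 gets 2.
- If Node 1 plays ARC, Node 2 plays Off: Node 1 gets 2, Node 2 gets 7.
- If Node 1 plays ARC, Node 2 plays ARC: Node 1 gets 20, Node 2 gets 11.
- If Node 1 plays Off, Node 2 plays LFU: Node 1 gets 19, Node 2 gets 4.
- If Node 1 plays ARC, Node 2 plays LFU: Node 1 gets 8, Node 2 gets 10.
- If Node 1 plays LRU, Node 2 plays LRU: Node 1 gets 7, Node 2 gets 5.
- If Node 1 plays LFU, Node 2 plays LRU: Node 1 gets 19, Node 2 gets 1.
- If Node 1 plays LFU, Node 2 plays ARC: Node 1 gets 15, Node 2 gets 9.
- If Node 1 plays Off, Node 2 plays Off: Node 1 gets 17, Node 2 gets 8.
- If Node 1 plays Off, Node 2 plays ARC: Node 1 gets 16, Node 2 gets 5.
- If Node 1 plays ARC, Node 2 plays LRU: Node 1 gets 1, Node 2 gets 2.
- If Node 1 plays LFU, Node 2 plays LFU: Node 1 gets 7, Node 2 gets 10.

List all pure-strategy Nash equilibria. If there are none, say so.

(ARC, ARC)

For each strategy profile, look for a profitable unilateral deviation.
(Off, Off): Node 2 can switch to LRU (8 → 15). Not NE.
(Off, LRU): Node 1 can switch to LFU (10 → 19). Not NE.
(Off, LFU): Node 2 can switch to Off (4 → 8). Not NE.
(Off, ARC): Node 1 can switch to ARC (16 → 20). Not NE.
(LRU, Off): Node 1 can switch to Off (6 → 17). Not NE.
(LRU, LRU): Node 1 can switch to Off (7 → 10). Not NE.
(ARC, ARC): Node 1 gets 20, best alternative 16; Node 2 gets 11, best alternative 10. No profitable deviation — NE.
(The remaining 9 profiles each have a profitable deviation by the same check.)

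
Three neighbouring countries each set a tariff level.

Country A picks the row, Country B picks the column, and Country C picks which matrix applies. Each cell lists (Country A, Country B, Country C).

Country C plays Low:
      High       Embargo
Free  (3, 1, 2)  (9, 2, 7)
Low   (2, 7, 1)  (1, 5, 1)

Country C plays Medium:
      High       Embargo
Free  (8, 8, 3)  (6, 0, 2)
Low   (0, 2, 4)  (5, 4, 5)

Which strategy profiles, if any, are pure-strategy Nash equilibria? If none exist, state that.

Country A against (High, Low): payoffs 3, 2 → best response Free.
Country A against (High, Medium): payoffs 8, 0 → best response Free.
Country A against (Embargo, Low): payoffs 9, 1 → best response Free.
Country A against (Embargo, Medium): payoffs 6, 5 → best response Free.
Country B against (Free, Low): payoffs 1, 2 → best response Embargo.
Country B against (Free, Medium): payoffs 8, 0 → best response High.
Country B against (Low, Low): payoffs 7, 5 → best response High.
Country B against (Low, Medium): payoffs 2, 4 → best response Embargo.
Country C against (Free, High): payoffs 2, 3 → best response Medium.
Country C against (Free, Embargo): payoffs 7, 2 → best response Low.
Country C against (Low, High): payoffs 1, 4 → best response Medium.
Country C against (Low, Embargo): payoffs 1, 5 → best response Medium.
Mutual best responses: (Free, High, Medium); (Free, Embargo, Low).

The pure Nash equilibria are (Free, High, Medium); (Free, Embargo, Low).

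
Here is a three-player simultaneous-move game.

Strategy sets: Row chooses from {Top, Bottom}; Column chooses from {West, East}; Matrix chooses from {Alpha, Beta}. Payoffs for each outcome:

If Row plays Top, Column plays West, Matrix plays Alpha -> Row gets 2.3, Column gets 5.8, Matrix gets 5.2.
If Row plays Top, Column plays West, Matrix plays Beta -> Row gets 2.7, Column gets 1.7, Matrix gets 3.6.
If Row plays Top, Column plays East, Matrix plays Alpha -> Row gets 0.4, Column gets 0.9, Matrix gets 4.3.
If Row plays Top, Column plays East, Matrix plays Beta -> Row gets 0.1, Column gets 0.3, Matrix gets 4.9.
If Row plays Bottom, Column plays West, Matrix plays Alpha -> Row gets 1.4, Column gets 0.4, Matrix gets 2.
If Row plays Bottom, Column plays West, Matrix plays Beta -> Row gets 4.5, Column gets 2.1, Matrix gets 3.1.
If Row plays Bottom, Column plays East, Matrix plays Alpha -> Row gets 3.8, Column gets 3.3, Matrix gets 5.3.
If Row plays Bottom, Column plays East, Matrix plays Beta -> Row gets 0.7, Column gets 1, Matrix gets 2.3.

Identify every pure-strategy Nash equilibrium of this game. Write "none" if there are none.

Row against (West, Alpha): payoffs 2.3, 1.4 → best response Top.
Row against (West, Beta): payoffs 2.7, 4.5 → best response Bottom.
Row against (East, Alpha): payoffs 0.4, 3.8 → best response Bottom.
Row against (East, Beta): payoffs 0.1, 0.7 → best response Bottom.
Column against (Top, Alpha): payoffs 5.8, 0.9 → best response West.
Column against (Top, Beta): payoffs 1.7, 0.3 → best response West.
Column against (Bottom, Alpha): payoffs 0.4, 3.3 → best response East.
Column against (Bottom, Beta): payoffs 2.1, 1 → best response West.
Matrix against (Top, West): payoffs 5.2, 3.6 → best response Alpha.
Matrix against (Top, East): payoffs 4.3, 4.9 → best response Beta.
Matrix against (Bottom, West): payoffs 2, 3.1 → best response Beta.
Matrix against (Bottom, East): payoffs 5.3, 2.3 → best response Alpha.
Mutual best responses: (Top, West, Alpha); (Bottom, West, Beta); (Bottom, East, Alpha).

(Top, West, Alpha), (Bottom, West, Beta), (Bottom, East, Alpha)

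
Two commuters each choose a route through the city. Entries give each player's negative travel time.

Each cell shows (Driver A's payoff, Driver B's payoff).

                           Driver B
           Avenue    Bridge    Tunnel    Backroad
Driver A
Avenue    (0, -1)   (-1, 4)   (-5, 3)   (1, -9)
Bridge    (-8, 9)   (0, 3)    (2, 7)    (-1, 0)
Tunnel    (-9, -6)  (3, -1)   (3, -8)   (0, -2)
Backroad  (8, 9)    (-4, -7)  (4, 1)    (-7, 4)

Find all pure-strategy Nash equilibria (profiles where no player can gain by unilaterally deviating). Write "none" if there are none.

For each player, find the best response to each opponent profile; mutual best responses are the pure NE.
Driver A against Avenue: payoffs 0, -8, -9, 8 → best response Backroad.
Driver A against Bridge: payoffs -1, 0, 3, -4 → best response Tunnel.
Driver A against Tunnel: payoffs -5, 2, 3, 4 → best response Backroad.
Driver A against Backroad: payoffs 1, -1, 0, -7 → best response Avenue.
Driver B against Avenue: payoffs -1, 4, 3, -9 → best response Bridge.
Driver B against Bridge: payoffs 9, 3, 7, 0 → best response Avenue.
Driver B against Tunnel: payoffs -6, -1, -8, -2 → best response Bridge.
Driver B against Backroad: payoffs 9, -7, 1, 4 → best response Avenue.
Mutual best responses: (Tunnel, Bridge); (Backroad, Avenue).

Pure-strategy Nash equilibria: (Tunnel, Bridge); (Backroad, Avenue)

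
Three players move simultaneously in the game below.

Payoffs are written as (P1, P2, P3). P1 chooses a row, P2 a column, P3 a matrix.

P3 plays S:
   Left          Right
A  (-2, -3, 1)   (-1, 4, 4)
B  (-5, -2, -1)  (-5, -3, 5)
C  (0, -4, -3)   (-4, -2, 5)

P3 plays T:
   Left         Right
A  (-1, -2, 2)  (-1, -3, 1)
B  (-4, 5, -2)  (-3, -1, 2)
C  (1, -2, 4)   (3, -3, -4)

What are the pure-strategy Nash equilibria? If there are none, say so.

(A, Right, S) and (C, Left, T)

For each player, find the best response to each opponent profile; mutual best responses are the pure NE.
P1 against (Left, S): payoffs -2, -5, 0 → best response C.
P1 against (Left, T): payoffs -1, -4, 1 → best response C.
P1 against (Right, S): payoffs -1, -5, -4 → best response A.
P1 against (Right, T): payoffs -1, -3, 3 → best response C.
P2 against (A, S): payoffs -3, 4 → best response Right.
P2 against (A, T): payoffs -2, -3 → best response Left.
P2 against (B, S): payoffs -2, -3 → best response Left.
P2 against (B, T): payoffs 5, -1 → best response Left.
P2 against (C, S): payoffs -4, -2 → best response Right.
P2 against (C, T): payoffs -2, -3 → best response Left.
P3 against (A, Left): payoffs 1, 2 → best response T.
P3 against (A, Right): payoffs 4, 1 → best response S.
P3 against (B, Left): payoffs -1, -2 → best response S.
P3 against (B, Right): payoffs 5, 2 → best response S.
P3 against (C, Left): payoffs -3, 4 → best response T.
P3 against (C, Right): payoffs 5, -4 → best response S.
Mutual best responses: (A, Right, S); (C, Left, T).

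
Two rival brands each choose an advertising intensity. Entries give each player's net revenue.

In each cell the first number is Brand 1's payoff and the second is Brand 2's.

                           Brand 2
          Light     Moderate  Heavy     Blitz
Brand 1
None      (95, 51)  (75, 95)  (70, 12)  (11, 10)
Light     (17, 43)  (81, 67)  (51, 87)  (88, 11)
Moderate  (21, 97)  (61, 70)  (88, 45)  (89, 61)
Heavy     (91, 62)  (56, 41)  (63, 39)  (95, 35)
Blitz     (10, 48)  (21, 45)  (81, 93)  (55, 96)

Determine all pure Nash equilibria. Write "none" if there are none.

This game has no pure Nash equilibrium.

(None, Light): Brand 2 can switch to Moderate (51 → 95). Not NE.
(None, Moderate): Brand 1 can switch to Light (75 → 81). Not NE.
(None, Heavy): Brand 1 can switch to Moderate (70 → 88). Not NE.
(None, Blitz): Brand 1 can switch to Light (11 → 88). Not NE.
(Light, Light): Brand 1 can switch to None (17 → 95). Not NE.
(Light, Moderate): Brand 2 can switch to Heavy (67 → 87). Not NE.
(Light, Heavy): Brand 1 can switch to None (51 → 70). Not NE.
(Light, Blitz): Brand 1 can switch to Moderate (88 → 89). Not NE.
(Moderate, Light): Brand 1 can switch to None (21 → 95). Not NE.
(Moderate, Moderate): Brand 1 can switch to None (61 → 75). Not NE.
(The remaining 10 profiles each have a profitable deviation by the same check.)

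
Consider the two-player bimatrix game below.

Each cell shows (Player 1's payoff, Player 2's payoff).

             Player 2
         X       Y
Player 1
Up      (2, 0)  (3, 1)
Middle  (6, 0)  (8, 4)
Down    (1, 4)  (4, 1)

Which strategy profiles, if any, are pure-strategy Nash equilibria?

The unique pure-strategy Nash equilibrium is (Middle, Y).

Player 1 against X: payoffs 2, 6, 1 → best response Middle.
Player 1 against Y: payoffs 3, 8, 4 → best response Middle.
Player 2 against Up: payoffs 0, 1 → best response Y.
Player 2 against Middle: payoffs 0, 4 → best response Y.
Player 2 against Down: payoffs 4, 1 → best response X.
Mutual best responses: (Middle, Y).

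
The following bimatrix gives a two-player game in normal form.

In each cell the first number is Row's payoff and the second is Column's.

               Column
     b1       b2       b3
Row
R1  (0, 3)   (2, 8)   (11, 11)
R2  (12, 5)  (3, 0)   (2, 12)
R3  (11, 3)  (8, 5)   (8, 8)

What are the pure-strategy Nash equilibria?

(R1, b1): Row can switch to R2 (0 → 12). Not NE.
(R1, b2): Row can switch to R2 (2 → 3). Not NE.
(R1, b3): Row gets 11, best alternative 8; Column gets 11, best alternative 8. No profitable deviation — NE.
(R2, b1): Column can switch to b3 (5 → 12). Not NE.
(R2, b2): Row can switch to R3 (3 → 8). Not NE.
(R2, b3): Row can switch to R1 (2 → 11). Not NE.
(R3, b1): Row can switch to R2 (11 → 12). Not NE.
(R3, b2): Column can switch to b3 (5 → 8). Not NE.
(R3, b3): Row can switch to R1 (8 → 11). Not NE.

Pure NE: (R1, b3)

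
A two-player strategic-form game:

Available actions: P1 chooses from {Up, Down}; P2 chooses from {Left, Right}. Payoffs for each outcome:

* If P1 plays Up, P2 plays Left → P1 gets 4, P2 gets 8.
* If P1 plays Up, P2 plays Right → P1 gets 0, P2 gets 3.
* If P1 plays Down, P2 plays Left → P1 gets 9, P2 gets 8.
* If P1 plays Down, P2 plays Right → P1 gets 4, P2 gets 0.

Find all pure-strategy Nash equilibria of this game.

P1 against Left: payoffs 4, 9 → best response Down.
P1 against Right: payoffs 0, 4 → best response Down.
P2 against Up: payoffs 8, 3 → best response Left.
P2 against Down: payoffs 8, 0 → best response Left.
Mutual best responses: (Down, Left).

Pure NE: (Down, Left)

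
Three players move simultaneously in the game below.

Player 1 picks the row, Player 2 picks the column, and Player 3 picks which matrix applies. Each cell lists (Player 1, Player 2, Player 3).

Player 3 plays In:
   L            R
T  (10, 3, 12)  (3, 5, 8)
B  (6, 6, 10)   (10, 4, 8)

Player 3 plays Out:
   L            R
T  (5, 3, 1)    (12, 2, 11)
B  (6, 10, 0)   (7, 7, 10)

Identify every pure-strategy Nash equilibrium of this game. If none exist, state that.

Check each profile: it is a Nash equilibrium iff no player can strictly gain by switching unilaterally.
(T, L, In): Player 2 can switch to R (3 → 5). Not NE.
(T, L, Out): Player 1 can switch to B (5 → 6). Not NE.
(T, R, In): Player 1 can switch to B (3 → 10). Not NE.
(T, R, Out): Player 2 can switch to L (2 → 3). Not NE.
(B, L, In): Player 1 can switch to T (6 → 10). Not NE.
(B, L, Out): Player 3 can switch to In (0 → 10). Not NE.
(B, R, In): Player 2 can switch to L (4 → 6). Not NE.
(B, R, Out): Player 1 can switch to T (7 → 12). Not NE.

No pure-strategy Nash equilibrium.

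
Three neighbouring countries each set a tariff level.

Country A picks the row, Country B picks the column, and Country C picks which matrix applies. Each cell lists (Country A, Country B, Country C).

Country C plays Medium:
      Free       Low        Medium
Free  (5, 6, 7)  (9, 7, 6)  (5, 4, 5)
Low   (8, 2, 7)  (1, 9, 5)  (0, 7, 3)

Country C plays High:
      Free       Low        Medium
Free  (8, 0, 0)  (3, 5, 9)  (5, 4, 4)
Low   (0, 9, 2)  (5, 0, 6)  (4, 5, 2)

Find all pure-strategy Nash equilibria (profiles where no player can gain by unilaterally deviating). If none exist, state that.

There is no pure-strategy Nash equilibrium.

Country A against (Free, Medium): payoffs 5, 8 → best response Low.
Country A against (Free, High): payoffs 8, 0 → best response Free.
Country A against (Low, Medium): payoffs 9, 1 → best response Free.
Country A against (Low, High): payoffs 3, 5 → best response Low.
Country A against (Medium, Medium): payoffs 5, 0 → best response Free.
Country A against (Medium, High): payoffs 5, 4 → best response Free.
Country B against (Free, Medium): payoffs 6, 7, 4 → best response Low.
Country B against (Free, High): payoffs 0, 5, 4 → best response Low.
Country B against (Low, Medium): payoffs 2, 9, 7 → best response Low.
Country B against (Low, High): payoffs 9, 0, 5 → best response Free.
Country C against (Free, Free): payoffs 7, 0 → best response Medium.
Country C against (Free, Low): payoffs 6, 9 → best response High.
Country C against (Free, Medium): payoffs 5, 4 → best response Medium.
Country C against (Low, Free): payoffs 7, 2 → best response Medium.
Country C against (Low, Low): payoffs 5, 6 → best response High.
Country C against (Low, Medium): payoffs 3, 2 → best response Medium.
No profile is a mutual best response for all players.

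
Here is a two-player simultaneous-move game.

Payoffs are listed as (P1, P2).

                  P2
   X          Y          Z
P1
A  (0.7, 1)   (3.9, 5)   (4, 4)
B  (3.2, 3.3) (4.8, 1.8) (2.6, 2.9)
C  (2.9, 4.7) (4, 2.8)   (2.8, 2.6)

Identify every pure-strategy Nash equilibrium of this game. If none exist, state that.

Pure NE: (B, X)

For each strategy profile, look for a profitable unilateral deviation.
(A, X): P1 can switch to B (0.7 → 3.2). Not NE.
(A, Y): P1 can switch to B (3.9 → 4.8). Not NE.
(A, Z): P2 can switch to Y (4 → 5). Not NE.
(B, X): P1 gets 3.2, best alternative 2.9; P2 gets 3.3, best alternative 2.9. No profitable deviation — NE.
(B, Y): P2 can switch to X (1.8 → 3.3). Not NE.
(B, Z): P1 can switch to A (2.6 → 4). Not NE.
(C, X): P1 can switch to B (2.9 → 3.2). Not NE.
(C, Y): P1 can switch to B (4 → 4.8). Not NE.
(C, Z): P1 can switch to A (2.8 → 4). Not NE.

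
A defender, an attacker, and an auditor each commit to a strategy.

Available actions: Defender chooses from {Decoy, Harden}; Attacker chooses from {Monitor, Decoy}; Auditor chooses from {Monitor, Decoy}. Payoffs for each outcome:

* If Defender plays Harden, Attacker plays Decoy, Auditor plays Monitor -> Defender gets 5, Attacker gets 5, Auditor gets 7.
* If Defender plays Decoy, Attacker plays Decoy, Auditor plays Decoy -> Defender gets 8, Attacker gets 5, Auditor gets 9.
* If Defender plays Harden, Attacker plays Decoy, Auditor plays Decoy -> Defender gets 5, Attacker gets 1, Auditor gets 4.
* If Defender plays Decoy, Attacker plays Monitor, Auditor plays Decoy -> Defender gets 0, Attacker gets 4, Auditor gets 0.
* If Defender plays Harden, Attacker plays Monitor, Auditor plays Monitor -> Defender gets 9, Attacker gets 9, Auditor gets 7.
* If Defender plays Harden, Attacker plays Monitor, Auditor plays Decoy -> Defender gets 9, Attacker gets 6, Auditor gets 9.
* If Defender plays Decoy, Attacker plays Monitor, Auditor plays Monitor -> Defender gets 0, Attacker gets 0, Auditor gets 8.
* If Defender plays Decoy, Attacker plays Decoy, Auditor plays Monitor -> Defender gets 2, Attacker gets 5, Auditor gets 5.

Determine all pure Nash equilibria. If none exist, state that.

Pure-strategy Nash equilibria: (Decoy, Decoy, Decoy) and (Harden, Monitor, Decoy)

Defender against (Monitor, Monitor): payoffs 0, 9 → best response Harden.
Defender against (Monitor, Decoy): payoffs 0, 9 → best response Harden.
Defender against (Decoy, Monitor): payoffs 2, 5 → best response Harden.
Defender against (Decoy, Decoy): payoffs 8, 5 → best response Decoy.
Attacker against (Decoy, Monitor): payoffs 0, 5 → best response Decoy.
Attacker against (Decoy, Decoy): payoffs 4, 5 → best response Decoy.
Attacker against (Harden, Monitor): payoffs 9, 5 → best response Monitor.
Attacker against (Harden, Decoy): payoffs 6, 1 → best response Monitor.
Auditor against (Decoy, Monitor): payoffs 8, 0 → best response Monitor.
Auditor against (Decoy, Decoy): payoffs 5, 9 → best response Decoy.
Auditor against (Harden, Monitor): payoffs 7, 9 → best response Decoy.
Auditor against (Harden, Decoy): payoffs 7, 4 → best response Monitor.
Mutual best responses: (Decoy, Decoy, Decoy); (Harden, Monitor, Decoy).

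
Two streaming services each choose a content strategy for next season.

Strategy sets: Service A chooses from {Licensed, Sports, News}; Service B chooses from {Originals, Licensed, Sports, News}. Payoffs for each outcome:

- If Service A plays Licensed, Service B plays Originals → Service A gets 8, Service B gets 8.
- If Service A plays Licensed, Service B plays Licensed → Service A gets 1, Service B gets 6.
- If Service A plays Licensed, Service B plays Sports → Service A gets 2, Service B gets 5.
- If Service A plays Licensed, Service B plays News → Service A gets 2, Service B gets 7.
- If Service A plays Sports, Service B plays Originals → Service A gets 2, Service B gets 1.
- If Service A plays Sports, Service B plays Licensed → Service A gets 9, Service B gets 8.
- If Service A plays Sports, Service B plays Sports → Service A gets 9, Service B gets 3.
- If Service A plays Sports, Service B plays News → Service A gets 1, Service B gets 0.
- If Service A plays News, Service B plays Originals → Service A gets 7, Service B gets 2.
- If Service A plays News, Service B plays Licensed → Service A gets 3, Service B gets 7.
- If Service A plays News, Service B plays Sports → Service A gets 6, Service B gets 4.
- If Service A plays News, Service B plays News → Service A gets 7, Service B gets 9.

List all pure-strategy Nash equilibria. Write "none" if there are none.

For each player, find the best response to each opponent profile; mutual best responses are the pure NE.
Service A against Originals: payoffs 8, 2, 7 → best response Licensed.
Service A against Licensed: payoffs 1, 9, 3 → best response Sports.
Service A against Sports: payoffs 2, 9, 6 → best response Sports.
Service A against News: payoffs 2, 1, 7 → best response News.
Service B against Licensed: payoffs 8, 6, 5, 7 → best response Originals.
Service B against Sports: payoffs 1, 8, 3, 0 → best response Licensed.
Service B against News: payoffs 2, 7, 4, 9 → best response News.
Mutual best responses: (Licensed, Originals); (Sports, Licensed); (News, News).

Pure-strategy Nash equilibria: (Licensed, Originals), (Sports, Licensed), (News, News)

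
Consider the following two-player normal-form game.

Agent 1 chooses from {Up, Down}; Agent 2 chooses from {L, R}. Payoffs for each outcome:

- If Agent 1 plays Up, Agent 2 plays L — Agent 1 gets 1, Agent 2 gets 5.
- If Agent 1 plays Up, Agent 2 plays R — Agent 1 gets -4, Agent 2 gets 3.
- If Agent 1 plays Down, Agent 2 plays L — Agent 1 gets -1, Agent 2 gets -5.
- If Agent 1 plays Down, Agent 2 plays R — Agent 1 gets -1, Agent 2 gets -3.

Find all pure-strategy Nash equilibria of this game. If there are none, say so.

The pure Nash equilibria are (Up, L) and (Down, R).

Agent 1 against L: payoffs 1, -1 → best response Up.
Agent 1 against R: payoffs -4, -1 → best response Down.
Agent 2 against Up: payoffs 5, 3 → best response L.
Agent 2 against Down: payoffs -5, -3 → best response R.
Mutual best responses: (Up, L); (Down, R).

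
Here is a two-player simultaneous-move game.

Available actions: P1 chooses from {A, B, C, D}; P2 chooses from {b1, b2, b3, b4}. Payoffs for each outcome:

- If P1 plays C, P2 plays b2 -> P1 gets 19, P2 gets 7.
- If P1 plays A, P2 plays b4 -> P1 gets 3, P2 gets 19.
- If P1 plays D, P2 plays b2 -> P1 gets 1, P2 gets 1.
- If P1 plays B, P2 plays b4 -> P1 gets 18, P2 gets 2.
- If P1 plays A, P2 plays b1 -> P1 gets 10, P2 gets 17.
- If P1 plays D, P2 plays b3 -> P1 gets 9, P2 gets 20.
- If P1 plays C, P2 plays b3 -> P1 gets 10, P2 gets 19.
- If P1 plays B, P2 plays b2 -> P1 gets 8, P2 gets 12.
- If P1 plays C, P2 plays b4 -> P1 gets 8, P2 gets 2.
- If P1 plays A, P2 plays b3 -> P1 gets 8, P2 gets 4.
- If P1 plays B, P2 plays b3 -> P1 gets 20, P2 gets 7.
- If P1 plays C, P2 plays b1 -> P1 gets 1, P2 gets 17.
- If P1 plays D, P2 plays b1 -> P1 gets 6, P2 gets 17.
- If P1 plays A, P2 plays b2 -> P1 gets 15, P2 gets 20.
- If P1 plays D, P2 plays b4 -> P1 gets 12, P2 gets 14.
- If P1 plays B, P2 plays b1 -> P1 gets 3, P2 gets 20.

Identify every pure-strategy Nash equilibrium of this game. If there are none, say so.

(A, b1): P2 can switch to b2 (17 → 20). Not NE.
(A, b2): P1 can switch to C (15 → 19). Not NE.
(A, b3): P1 can switch to B (8 → 20). Not NE.
(A, b4): P1 can switch to B (3 → 18). Not NE.
(B, b1): P1 can switch to A (3 → 10). Not NE.
(B, b2): P1 can switch to A (8 → 15). Not NE.
(B, b3): P2 can switch to b1 (7 → 20). Not NE.
(B, b4): P2 can switch to b1 (2 → 20). Not NE.
(C, b1): P1 can switch to A (1 → 10). Not NE.
(C, b2): P2 can switch to b1 (7 → 17). Not NE.
(The remaining 6 profiles each have a profitable deviation by the same check.)

No pure-strategy Nash equilibrium.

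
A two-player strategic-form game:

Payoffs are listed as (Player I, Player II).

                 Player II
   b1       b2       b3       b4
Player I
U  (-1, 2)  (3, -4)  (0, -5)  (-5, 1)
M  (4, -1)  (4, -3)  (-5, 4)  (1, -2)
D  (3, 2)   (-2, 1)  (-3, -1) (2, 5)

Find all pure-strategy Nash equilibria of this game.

For each strategy profile, look for a profitable unilateral deviation.
(U, b1): Player I can switch to M (-1 → 4). Not NE.
(U, b2): Player I can switch to M (3 → 4). Not NE.
(U, b3): Player II can switch to b1 (-5 → 2). Not NE.
(U, b4): Player I can switch to M (-5 → 1). Not NE.
(M, b1): Player II can switch to b3 (-1 → 4). Not NE.
(M, b2): Player II can switch to b1 (-3 → -1). Not NE.
(M, b3): Player I can switch to U (-5 → 0). Not NE.
(M, b4): Player I can switch to D (1 → 2). Not NE.
(D, b1): Player I can switch to M (3 → 4). Not NE.
(D, b2): Player I can switch to U (-2 → 3). Not NE.
(D, b4): Player I gets 2, best alternative 1; Player II gets 5, best alternative 2. No profitable deviation — NE.
(The remaining 1 profile has a profitable deviation by the same check.)

Pure NE: (D, b4)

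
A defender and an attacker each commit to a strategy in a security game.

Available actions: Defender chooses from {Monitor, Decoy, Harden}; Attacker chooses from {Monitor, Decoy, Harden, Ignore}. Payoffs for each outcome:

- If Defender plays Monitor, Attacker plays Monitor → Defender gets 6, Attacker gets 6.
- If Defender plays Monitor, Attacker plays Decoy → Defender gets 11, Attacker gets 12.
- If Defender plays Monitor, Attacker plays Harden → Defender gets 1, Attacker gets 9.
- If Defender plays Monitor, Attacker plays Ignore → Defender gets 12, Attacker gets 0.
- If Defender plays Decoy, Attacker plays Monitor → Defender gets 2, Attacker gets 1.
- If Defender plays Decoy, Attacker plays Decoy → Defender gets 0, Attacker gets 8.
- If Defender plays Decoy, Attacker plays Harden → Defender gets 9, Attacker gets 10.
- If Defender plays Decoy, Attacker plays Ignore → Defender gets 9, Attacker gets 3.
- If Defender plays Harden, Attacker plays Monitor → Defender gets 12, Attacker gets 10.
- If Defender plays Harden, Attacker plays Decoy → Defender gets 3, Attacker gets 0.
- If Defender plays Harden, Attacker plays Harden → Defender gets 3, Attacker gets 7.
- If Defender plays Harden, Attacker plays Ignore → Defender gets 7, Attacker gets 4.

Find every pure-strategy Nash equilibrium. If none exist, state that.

The pure Nash equilibria are (Monitor, Decoy) and (Decoy, Harden) and (Harden, Monitor).

Defender against Monitor: payoffs 6, 2, 12 → best response Harden.
Defender against Decoy: payoffs 11, 0, 3 → best response Monitor.
Defender against Harden: payoffs 1, 9, 3 → best response Decoy.
Defender against Ignore: payoffs 12, 9, 7 → best response Monitor.
Attacker against Monitor: payoffs 6, 12, 9, 0 → best response Decoy.
Attacker against Decoy: payoffs 1, 8, 10, 3 → best response Harden.
Attacker against Harden: payoffs 10, 0, 7, 4 → best response Monitor.
Mutual best responses: (Monitor, Decoy); (Decoy, Harden); (Harden, Monitor).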